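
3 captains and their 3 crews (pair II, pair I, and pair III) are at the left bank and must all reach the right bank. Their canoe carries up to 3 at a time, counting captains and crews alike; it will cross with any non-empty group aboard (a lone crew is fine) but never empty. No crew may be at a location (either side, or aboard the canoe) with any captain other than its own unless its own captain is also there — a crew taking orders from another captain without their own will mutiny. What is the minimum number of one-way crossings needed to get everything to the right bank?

Counting alone: each trip to the right bank takes at most 3 across and each return brings at least 1 back, so after t trips out (and t−1 returns) at most 3t − (t−1) of the 6 are across; that first reaches 6 at t = 3, so at least 5 crossings are needed.
The plan below uses exactly 5 crossings, so it is optimal:
1. captain II and crew II cross → the right bank.
2. captain II crosses ← the left bank.
3. captain I, captain II, and captain III cross → the right bank.
4. crew II crosses ← the left bank.
5. crew I, crew II, and crew III cross → the right bank.

5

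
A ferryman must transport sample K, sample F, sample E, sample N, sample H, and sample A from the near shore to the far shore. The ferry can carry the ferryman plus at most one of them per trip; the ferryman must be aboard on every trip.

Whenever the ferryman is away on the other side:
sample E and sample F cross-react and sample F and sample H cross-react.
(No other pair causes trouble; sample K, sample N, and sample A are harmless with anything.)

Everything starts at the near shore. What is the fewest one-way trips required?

Counting alone: the ferryman can take at most 1 across per trip to the far shore, so moving all 6 needs at least 6 loaded trips out, with a return between consecutive ones — at least 11 crossings.
The safety rule pushes this higher. Following every safe sequence of crossings, the most of the 6 that can be at the far shore as the ferry arrives there on crossing 11 is 5 — never all 6.
So no plan with fewer than 13 crossings exists, and this one achieves 13:
1. Ferryman goes to the far shore with sample F.  [the near shore: sample A, sample E, sample H, sample K, sample N | the far shore: sample F]
2. Ferryman goes back to the near shore alone.  [the near shore: sample A, sample E, sample H, sample K, sample N | the far shore: sample F]
3. Ferryman goes to the far shore with sample K.  [the near shore: sample A, sample E, sample H, sample N | the far shore: sample F, sample K]
4. Ferryman goes back to the near shore alone.  [the near shore: sample A, sample E, sample H, sample N | the far shore: sample F, sample K]
5. Ferryman goes to the far shore with sample E.  [the near shore: sample A, sample H, sample N | the far shore: sample E, sample F, sample K]
6. Ferryman goes back to the near shore with sample F.  [the near shore: sample A, sample F, sample H, sample N | the far shore: sample E, sample K]
7. Ferryman goes to the far shore with sample H.  [the near shore: sample A, sample F, sample N | the far shore: sample E, sample H, sample K]
8. Ferryman goes back to the near shore alone.  [the near shore: sample A, sample F, sample N | the far shore: sample E, sample H, sample K]
9. Ferryman goes to the far shore with sample N.  [the near shore: sample A, sample F | the far shore: sample E, sample H, sample K, sample N]
10. Ferryman goes back to the near shore alone.  [the near shore: sample A, sample F | the far shore: sample E, sample H, sample K, sample N]
11. Ferryman goes to the far shore with sample A.  [the near shore: sample F | the far shore: sample A, sample E, sample H, sample K, sample N]
12. Ferryman goes back to the near shore alone.  [the near shore: sample F | the far shore: sample A, sample E, sample H, sample K, sample N]
13. Ferryman goes to the far shore with sample F.  [the near shore: — | the far shore: sample A, sample E, sample F, sample H, sample K, sample N]

13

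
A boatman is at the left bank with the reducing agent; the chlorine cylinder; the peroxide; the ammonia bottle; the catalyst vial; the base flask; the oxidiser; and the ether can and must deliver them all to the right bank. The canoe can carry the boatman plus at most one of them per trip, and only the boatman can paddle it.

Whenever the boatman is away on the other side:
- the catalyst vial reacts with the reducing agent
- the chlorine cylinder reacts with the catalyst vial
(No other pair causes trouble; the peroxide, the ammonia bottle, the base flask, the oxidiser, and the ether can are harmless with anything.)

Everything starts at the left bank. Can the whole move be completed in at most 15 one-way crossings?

No

Counting alone: the boatman can take at most 1 across per trip to the right bank, so moving all 8 needs at least 8 loaded trips out, with a return between consecutive ones — at least 15 crossings.
The safety rule pushes this higher. Following every safe sequence of crossings, the most of the 8 that can be at the right bank as the canoe arrives there on crossing 15 is 7 — never all 8.
So the move cannot be finished within 15 crossings. (The shortest complete plan takes 17:)
1. Boatman goes to the right bank with the catalyst vial.
2. Boatman goes back to the left bank alone.
3. Boatman goes to the right bank with the reducing agent.
4. Boatman goes back to the left bank with the catalyst vial.
5. Boatman goes to the right bank with the chlorine cylinder.
6. Boatman goes back to the left bank alone.
7. Boatman goes to the right bank with the peroxide.
8. Boatman goes back to the left bank alone.
9. Boatman goes to the right bank with the ammonia bottle.
10. Boatman goes back to the left bank alone.
11. Boatman goes to the right bank with the base flask.
12. Boatman goes back to the left bank alone.
13. Boatman goes to the right bank with the oxidiser.
14. Boatman goes back to the left bank alone.
15. Boatman goes to the right bank with the ether can.
16. Boatman goes back to the left bank alone.
17. Boatman goes to the right bank with the catalyst vial.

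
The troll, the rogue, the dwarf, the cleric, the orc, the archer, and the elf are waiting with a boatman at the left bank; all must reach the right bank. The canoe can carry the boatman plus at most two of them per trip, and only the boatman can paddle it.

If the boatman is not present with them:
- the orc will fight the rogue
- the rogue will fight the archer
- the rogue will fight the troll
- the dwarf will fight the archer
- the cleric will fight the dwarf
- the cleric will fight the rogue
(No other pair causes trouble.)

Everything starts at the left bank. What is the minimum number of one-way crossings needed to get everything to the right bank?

Counting alone: the boatman can take at most 2 across per trip to the right bank, so moving all 7 needs at least 4 loaded trips out, with a return between consecutive ones — at least 7 crossings.
The safety rule pushes this higher. Following every safe sequence of crossings, the most of the 7 that can be at the right bank as the canoe arrives there on crossing 7 is 6 — never all 7.
So no plan with fewer than 9 crossings exists, and this one achieves 9:
1. Boatman goes to the right bank with the dwarf and the rogue.
2. Boatman goes back to the left bank alone.
3. Boatman goes to the right bank with the elf.
4. Boatman goes back to the left bank alone.
5. Boatman goes to the right bank with the cleric and the troll.
6. Boatman goes back to the left bank with the dwarf and the rogue.
7. Boatman goes to the right bank with the archer and the orc.
8. Boatman goes back to the left bank alone.
9. Boatman goes to the right bank with the dwarf and the rogue.

9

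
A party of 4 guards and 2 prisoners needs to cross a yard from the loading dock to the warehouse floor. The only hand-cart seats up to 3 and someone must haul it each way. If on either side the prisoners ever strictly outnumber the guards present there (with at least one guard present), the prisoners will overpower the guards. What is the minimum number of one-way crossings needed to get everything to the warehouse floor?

5

Counting alone: each trip to the warehouse floor takes at most 3 across and each return brings at least 1 back, so after t trips out (and t−1 returns) at most 3t − (t−1) of the 6 are across; that first reaches 6 at t = 3, so at least 5 crossings are needed.
The plan below uses exactly 5 crossings, so it is optimal:
1. 2 prisoners → the warehouse floor.  (the loading dock: 4G 0P; the warehouse floor: 0G 2P)
2. 1 prisoner ← the loading dock.  (the loading dock: 4G 1P; the warehouse floor: 0G 1P)
3. 2 guards and 1 prisoner → the warehouse floor.  (the loading dock: 2G 0P; the warehouse floor: 2G 2P)
4. 1 prisoner ← the loading dock.  (the loading dock: 2G 1P; the warehouse floor: 2G 1P)
5. 2 guards and 1 prisoner → the warehouse floor.  (the loading dock: 0G 0P; the warehouse floor: 4G 2P)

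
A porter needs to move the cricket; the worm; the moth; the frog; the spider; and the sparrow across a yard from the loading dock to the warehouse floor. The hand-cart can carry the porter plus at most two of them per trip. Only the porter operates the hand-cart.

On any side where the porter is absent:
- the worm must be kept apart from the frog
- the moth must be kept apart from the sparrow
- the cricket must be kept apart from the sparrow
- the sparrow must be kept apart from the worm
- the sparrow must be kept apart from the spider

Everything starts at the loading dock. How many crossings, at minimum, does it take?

7

Counting alone: the porter can take at most 2 across per trip to the warehouse floor, so moving all 6 needs at least 3 loaded trips out, with a return between consecutive ones — at least 5 crossings.
The safety rule pushes this higher. Following every safe sequence of crossings, the most of the 6 that can be at the warehouse floor as the hand-cart arrives there on crossing 5 is 5 — never all 6.
So no plan with fewer than 7 crossings exists, and this one achieves 7:
1. Porter goes to the warehouse floor with the sparrow and the worm.
2. Porter goes back to the loading dock with the worm.
3. Porter goes to the warehouse floor with the cricket and the worm.
4. Porter goes back to the loading dock with the sparrow.
5. Porter goes to the warehouse floor with the moth and the spider.
6. Porter goes back to the loading dock alone.
7. Porter goes to the warehouse floor with the frog and the sparrow.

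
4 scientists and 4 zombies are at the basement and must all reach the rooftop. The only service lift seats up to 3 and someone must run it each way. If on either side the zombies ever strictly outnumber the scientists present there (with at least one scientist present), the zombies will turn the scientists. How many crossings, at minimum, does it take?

9

Counting alone: each trip to the rooftop takes at most 3 across and each return brings at least 1 back, so after t trips out (and t−1 returns) at most 3t − (t−1) of the 8 are across; that first reaches 8 at t = 4, so at least 7 crossings are needed.
The safety rule pushes this higher. Following every safe sequence of crossings, the most of the 8 that can be at the rooftop as the service lift arrives there on crossing 7 is 7 — never all 8.
So no plan with fewer than 9 crossings exists, and this one achieves 9:
1. 2 zombies → the rooftop.  (the basement: 4S 2Z; the rooftop: 0S 2Z)
2. 1 zombie ← the basement.  (the basement: 4S 3Z; the rooftop: 0S 1Z)
3. 3 zombies → the rooftop.  (the basement: 4S 0Z; the rooftop: 0S 4Z)
4. 1 zombie ← the basement.  (the basement: 4S 1Z; the rooftop: 0S 3Z)
5. 3 scientists → the rooftop.  (the basement: 1S 1Z; the rooftop: 3S 3Z)
6. 1 scientist and 1 zombie ← the basement.  (the basement: 2S 2Z; the rooftop: 2S 2Z)
7. 2 scientists → the rooftop.  (the basement: 0S 2Z; the rooftop: 4S 2Z)
8. 1 zombie ← the basement.  (the basement: 0S 3Z; the rooftop: 4S 1Z)
9. 3 zombies → the rooftop.  (the basement: 0S 0Z; the rooftop: 4S 4Z)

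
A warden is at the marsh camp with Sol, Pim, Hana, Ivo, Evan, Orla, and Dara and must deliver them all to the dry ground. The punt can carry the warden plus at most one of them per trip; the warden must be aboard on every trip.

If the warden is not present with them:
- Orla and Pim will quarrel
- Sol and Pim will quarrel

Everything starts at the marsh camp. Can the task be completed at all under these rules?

Yes

1. Warden goes to the dry ground with Pim.
2. Warden goes back to the marsh camp alone.
3. Warden goes to the dry ground with Sol.
4. Warden goes back to the marsh camp with Pim.
5. Warden goes to the dry ground with Orla.
6. Warden goes back to the marsh camp alone.
7. Warden goes to the dry ground with Hana.
8. Warden goes back to the marsh camp alone.
9. Warden goes to the dry ground with Ivo.
10. Warden goes back to the marsh camp alone.
11. Warden goes to the dry ground with Evan.
12. Warden goes back to the marsh camp alone.
13. Warden goes to the dry ground with Dara.
14. Warden goes back to the marsh camp alone.
15. Warden goes to the dry ground with Pim.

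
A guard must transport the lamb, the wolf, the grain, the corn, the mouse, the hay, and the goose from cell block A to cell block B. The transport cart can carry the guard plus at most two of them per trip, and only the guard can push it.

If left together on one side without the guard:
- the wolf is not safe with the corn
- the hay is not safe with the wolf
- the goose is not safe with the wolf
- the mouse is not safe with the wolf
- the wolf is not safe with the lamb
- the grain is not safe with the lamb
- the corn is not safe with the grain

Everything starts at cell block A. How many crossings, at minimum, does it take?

Counting alone: the guard can take at most 2 across per trip to cell block B, so moving all 7 needs at least 4 loaded trips out, with a return between consecutive ones — at least 7 crossings.
The safety rule pushes this higher. Following every safe sequence of crossings, the most of the 7 that can be at cell block B as the transport cart arrives there on crossing 7 is 6 — never all 7.
So no plan with fewer than 9 crossings exists, and this one achieves 9:
1. Guard goes to cell block B with the grain and the wolf.  [cell block A: the corn, the goose, the hay, the lamb, the mouse | cell block B: the grain, the wolf]
2. Guard goes back to cell block A alone.  [cell block A: the corn, the goose, the hay, the lamb, the mouse | cell block B: the grain, the wolf]
3. Guard goes to cell block B with the corn and the lamb.  [cell block A: the goose, the hay, the mouse | cell block B: the corn, the grain, the lamb, the wolf]
4. Guard goes back to cell block A with the grain and the wolf.  [cell block A: the goose, the grain, the hay, the mouse, the wolf | cell block B: the corn, the lamb]
5. Guard goes to cell block B with the mouse and the wolf.  [cell block A: the goose, the grain, the hay | cell block B: the corn, the lamb, the mouse, the wolf]
6. Guard goes back to cell block A with the wolf.  [cell block A: the goose, the grain, the hay, the wolf | cell block B: the corn, the lamb, the mouse]
7. Guard goes to cell block B with the goose and the hay.  [cell block A: the grain, the wolf | cell block B: the corn, the goose, the hay, the lamb, the mouse]
8. Guard goes back to cell block A alone.  [cell block A: the grain, the wolf | cell block B: the corn, the goose, the hay, the lamb, the mouse]
9. Guard goes to cell block B with the grain and the wolf.  [cell block A: — | cell block B: the corn, the goose, the grain, the hay, the lamb, the mouse, the wolf]

9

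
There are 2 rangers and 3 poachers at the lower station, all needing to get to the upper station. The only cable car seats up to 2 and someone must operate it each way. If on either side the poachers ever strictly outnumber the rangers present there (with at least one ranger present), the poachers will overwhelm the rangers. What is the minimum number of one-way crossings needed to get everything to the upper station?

impossible

The poachers already outnumber the rangers at the lower station before anyone moves, so the starting position itself is disallowed.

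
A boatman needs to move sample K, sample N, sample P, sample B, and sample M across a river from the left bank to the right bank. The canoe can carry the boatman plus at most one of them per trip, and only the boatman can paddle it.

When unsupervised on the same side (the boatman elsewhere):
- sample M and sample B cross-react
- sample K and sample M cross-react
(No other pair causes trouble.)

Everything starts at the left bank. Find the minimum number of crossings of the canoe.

11

Counting alone: the boatman can take at most 1 across per trip to the right bank, so moving all 5 needs at least 5 loaded trips out, with a return between consecutive ones — at least 9 crossings.
The safety rule pushes this higher. Following every safe sequence of crossings, the most of the 5 that can be at the right bank as the canoe arrives there on crossing 9 is 4 — never all 5.
So no plan with fewer than 11 crossings exists, and this one achieves 11:
1. Boatman goes to the right bank with sample M.
2. Boatman goes back to the left bank alone.
3. Boatman goes to the right bank with sample K.
4. Boatman goes back to the left bank with sample M.
5. Boatman goes to the right bank with sample B.
6. Boatman goes back to the left bank alone.
7. Boatman goes to the right bank with sample N.
8. Boatman goes back to the left bank alone.
9. Boatman goes to the right bank with sample P.
10. Boatman goes back to the left bank alone.
11. Boatman goes to the right bank with sample M.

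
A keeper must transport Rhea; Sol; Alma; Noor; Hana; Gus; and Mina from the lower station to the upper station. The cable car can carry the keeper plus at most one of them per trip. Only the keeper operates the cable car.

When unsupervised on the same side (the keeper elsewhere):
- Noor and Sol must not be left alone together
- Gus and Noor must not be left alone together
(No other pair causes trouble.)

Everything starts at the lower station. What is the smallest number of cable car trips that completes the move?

15

Counting alone: the keeper can take at most 1 across per trip to the upper station, so moving all 7 needs at least 7 loaded trips out, with a return between consecutive ones — at least 13 crossings.
The safety rule pushes this higher. Following every safe sequence of crossings, the most of the 7 that can be at the upper station as the cable car arrives there on crossing 13 is 6 — never all 7.
So no plan with fewer than 15 crossings exists, and this one achieves 15:
1. Keeper goes to the upper station with Noor.  [the lower station: Alma, Gus, Hana, Mina, Rhea, Sol | the upper station: Noor]
2. Keeper goes back to the lower station alone.  [the lower station: Alma, Gus, Hana, Mina, Rhea, Sol | the upper station: Noor]
3. Keeper goes to the upper station with Rhea.  [the lower station: Alma, Gus, Hana, Mina, Sol | the upper station: Noor, Rhea]
4. Keeper goes back to the lower station alone.  [the lower station: Alma, Gus, Hana, Mina, Sol | the upper station: Noor, Rhea]
5. Keeper goes to the upper station with Sol.  [the lower station: Alma, Gus, Hana, Mina | the upper station: Noor, Rhea, Sol]
6. Keeper goes back to the lower station with Noor.  [the lower station: Alma, Gus, Hana, Mina, Noor | the upper station: Rhea, Sol]
7. Keeper goes to the upper station with Gus.  [the lower station: Alma, Hana, Mina, Noor | the upper station: Gus, Rhea, Sol]
8. Keeper goes back to the lower station alone.  [the lower station: Alma, Hana, Mina, Noor | the upper station: Gus, Rhea, Sol]
9. Keeper goes to the upper station with Alma.  [the lower station: Hana, Mina, Noor | the upper station: Alma, Gus, Rhea, Sol]
10. Keeper goes back to the lower station alone.  [the lower station: Hana, Mina, Noor | the upper station: Alma, Gus, Rhea, Sol]
11. Keeper goes to the upper station with Hana.  [the lower station: Mina, Noor | the upper station: Alma, Gus, Hana, Rhea, Sol]
12. Keeper goes back to the lower station alone.  [the lower station: Mina, Noor | the upper station: Alma, Gus, Hana, Rhea, Sol]
13. Keeper goes to the upper station with Mina.  [the lower station: Noor | the upper station: Alma, Gus, Hana, Mina, Rhea, Sol]
14. Keeper goes back to the lower station alone.  [the lower station: Noor | the upper station: Alma, Gus, Hana, Mina, Rhea, Sol]
15. Keeper goes to the upper station with Noor.  [the lower station: — | the upper station: Alma, Gus, Hana, Mina, Noor, Rhea, Sol]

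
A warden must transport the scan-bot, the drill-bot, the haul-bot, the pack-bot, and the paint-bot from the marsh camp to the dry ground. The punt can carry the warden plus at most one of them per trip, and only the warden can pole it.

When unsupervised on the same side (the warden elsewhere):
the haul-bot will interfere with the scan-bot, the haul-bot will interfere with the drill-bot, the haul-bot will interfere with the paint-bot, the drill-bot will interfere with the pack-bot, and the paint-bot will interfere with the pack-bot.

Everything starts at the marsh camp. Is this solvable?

Whatever the first load, the items left behind include a forbidden pair without the warden. No opening move is safe, so no plan exists.

No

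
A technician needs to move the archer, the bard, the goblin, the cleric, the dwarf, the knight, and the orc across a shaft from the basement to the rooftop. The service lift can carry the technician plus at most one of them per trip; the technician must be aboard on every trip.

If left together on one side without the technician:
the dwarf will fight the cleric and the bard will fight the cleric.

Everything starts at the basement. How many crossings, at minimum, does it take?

15

Counting alone: the technician can take at most 1 across per trip to the rooftop, so moving all 7 needs at least 7 loaded trips out, with a return between consecutive ones — at least 13 crossings.
The safety rule pushes this higher. Following every safe sequence of crossings, the most of the 7 that can be at the rooftop as the service lift arrives there on crossing 13 is 6 — never all 7.
So no plan with fewer than 15 crossings exists, and this one achieves 15:
1. Technician goes to the rooftop with the cleric.  [the basement: the archer, the bard, the dwarf, the goblin, the knight, the orc | the rooftop: the cleric]
2. Technician goes back to the basement alone.  [the basement: the archer, the bard, the dwarf, the goblin, the knight, the orc | the rooftop: the cleric]
3. Technician goes to the rooftop with the archer.  [the basement: the bard, the dwarf, the goblin, the knight, the orc | the rooftop: the archer, the cleric]
4. Technician goes back to the basement alone.  [the basement: the bard, the dwarf, the goblin, the knight, the orc | the rooftop: the archer, the cleric]
5. Technician goes to the rooftop with the bard.  [the basement: the dwarf, the goblin, the knight, the orc | the rooftop: the archer, the bard, the cleric]
6. Technician goes back to the basement with the cleric.  [the basement: the cleric, the dwarf, the goblin, the knight, the orc | the rooftop: the archer, the bard]
7. Technician goes to the rooftop with the dwarf.  [the basement: the cleric, the goblin, the knight, the orc | the rooftop: the archer, the bard, the dwarf]
8. Technician goes back to the basement alone.  [the basement: the cleric, the goblin, the knight, the orc | the rooftop: the archer, the bard, the dwarf]
9. Technician goes to the rooftop with the goblin.  [the basement: the cleric, the knight, the orc | the rooftop: the archer, the bard, the dwarf, the goblin]
10. Technician goes back to the basement alone.  [the basement: the cleric, the knight, the orc | the rooftop: the archer, the bard, the dwarf, the goblin]
11. Technician goes to the rooftop with the knight.  [the basement: the cleric, the orc | the rooftop: the archer, the bard, the dwarf, the goblin, the knight]
12. Technician goes back to the basement alone.  [the basement: the cleric, the orc | the rooftop: the archer, the bard, the dwarf, the goblin, the knight]
13. Technician goes to the rooftop with the orc.  [the basement: the cleric | the rooftop: the archer, the bard, the dwarf, the goblin, the knight, the orc]
14. Technician goes back to the basement alone.  [the basement: the cleric | the rooftop: the archer, the bard, the dwarf, the goblin, the knight, the orc]
15. Technician goes to the rooftop with the cleric.  [the basement: — | the rooftop: the archer, the bard, the cleric, the dwarf, the goblin, the knight, the orc]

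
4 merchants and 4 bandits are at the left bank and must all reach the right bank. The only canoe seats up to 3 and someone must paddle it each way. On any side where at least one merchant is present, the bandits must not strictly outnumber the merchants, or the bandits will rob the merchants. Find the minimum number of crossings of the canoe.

Counting alone: each trip to the right bank takes at most 3 across and each return brings at least 1 back, so after t trips out (and t−1 returns) at most 3t − (t−1) of the 8 are across; that first reaches 8 at t = 4, so at least 7 crossings are needed.
The safety rule pushes this higher. Following every safe sequence of crossings, the most of the 8 that can be at the right bank as the canoe arrives there on crossing 7 is 7 — never all 8.
So no plan with fewer than 9 crossings exists, and this one achieves 9:
1. 2 bandits → the right bank.  (the left bank: 4M 2B; the right bank: 0M 2B)
2. 1 bandit ← the left bank.  (the left bank: 4M 3B; the right bank: 0M 1B)
3. 3 bandits → the right bank.  (the left bank: 4M 0B; the right bank: 0M 4B)
4. 1 bandit ← the left bank.  (the left bank: 4M 1B; the right bank: 0M 3B)
5. 3 merchants → the right bank.  (the left bank: 1M 1B; the right bank: 3M 3B)
6. 1 merchant and 1 bandit ← the left bank.  (the left bank: 2M 2B; the right bank: 2M 2B)
7. 2 merchants → the right bank.  (the left bank: 0M 2B; the right bank: 4M 2B)
8. 1 bandit ← the left bank.  (the left bank: 0M 3B; the right bank: 4M 1B)
9. 3 bandits → the right bank.  (the left bank: 0M 0B; the right bank: 4M 4B)

9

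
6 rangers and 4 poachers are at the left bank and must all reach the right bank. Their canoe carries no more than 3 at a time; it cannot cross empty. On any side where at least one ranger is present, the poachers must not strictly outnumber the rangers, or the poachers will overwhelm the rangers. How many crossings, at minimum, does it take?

9

Counting alone: each trip to the right bank takes at most 3 across and each return brings at least 1 back, so after t trips out (and t−1 returns) at most 3t − (t−1) of the 10 are across; that first reaches 10 at t = 5, so at least 9 crossings are needed.
The plan below uses exactly 9 crossings, so it is optimal:
1. 2 poachers → the right bank.  (the left bank: 6R 2P; the right bank: 0R 2P)
2. 1 poacher ← the left bank.  (the left bank: 6R 3P; the right bank: 0R 1P)
3. 3 poachers → the right bank.  (the left bank: 6R 0P; the right bank: 0R 4P)
4. 1 poacher ← the left bank.  (the left bank: 6R 1P; the right bank: 0R 3P)
5. 3 rangers → the right bank.  (the left bank: 3R 1P; the right bank: 3R 3P)
6. 1 poacher ← the left bank.  (the left bank: 3R 2P; the right bank: 3R 2P)
7. 1 ranger and 2 poachers → the right bank.  (the left bank: 2R 0P; the right bank: 4R 4P)
8. 1 poacher ← the left bank.  (the left bank: 2R 1P; the right bank: 4R 3P)
9. 2 rangers and 1 poacher → the right bank.  (the left bank: 0R 0P; the right bank: 6R 4P)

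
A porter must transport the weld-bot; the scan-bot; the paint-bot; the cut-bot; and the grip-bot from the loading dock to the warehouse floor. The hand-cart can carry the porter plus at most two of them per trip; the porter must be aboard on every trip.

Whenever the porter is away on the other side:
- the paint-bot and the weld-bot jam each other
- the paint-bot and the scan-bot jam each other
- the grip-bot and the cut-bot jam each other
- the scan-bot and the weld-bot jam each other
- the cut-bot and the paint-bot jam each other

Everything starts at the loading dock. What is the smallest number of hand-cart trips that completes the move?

impossible

Whatever the first load, the items left behind include a forbidden pair without the porter. No opening move is safe, so no plan exists.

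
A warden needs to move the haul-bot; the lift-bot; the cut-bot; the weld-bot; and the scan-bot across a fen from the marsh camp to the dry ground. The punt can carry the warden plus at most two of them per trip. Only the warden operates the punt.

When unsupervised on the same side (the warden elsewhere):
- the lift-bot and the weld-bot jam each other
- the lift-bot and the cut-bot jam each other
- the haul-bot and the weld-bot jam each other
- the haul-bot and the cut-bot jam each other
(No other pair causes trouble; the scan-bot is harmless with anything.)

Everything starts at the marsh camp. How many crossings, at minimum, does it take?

Counting alone: the warden can take at most 2 across per trip to the dry ground, so moving all 5 needs at least 3 loaded trips out, with a return between consecutive ones — at least 5 crossings.
The plan below uses exactly 5 crossings, so it is optimal:
1. Warden goes to the dry ground with the haul-bot and the lift-bot.  [the marsh camp: the cut-bot, the scan-bot, the weld-bot | the dry ground: the haul-bot, the lift-bot]
2. Warden goes back to the marsh camp alone.  [the marsh camp: the cut-bot, the scan-bot, the weld-bot | the dry ground: the haul-bot, the lift-bot]
3. Warden goes to the dry ground with the scan-bot.  [the marsh camp: the cut-bot, the weld-bot | the dry ground: the haul-bot, the lift-bot, the scan-bot]
4. Warden goes back to the marsh camp alone.  [the marsh camp: the cut-bot, the weld-bot | the dry ground: the haul-bot, the lift-bot, the scan-bot]
5. Warden goes to the dry ground with the cut-bot and the weld-bot.  [the marsh camp: — | the dry ground: the cut-bot, the haul-bot, the lift-bot, the scan-bot, the weld-bot]

5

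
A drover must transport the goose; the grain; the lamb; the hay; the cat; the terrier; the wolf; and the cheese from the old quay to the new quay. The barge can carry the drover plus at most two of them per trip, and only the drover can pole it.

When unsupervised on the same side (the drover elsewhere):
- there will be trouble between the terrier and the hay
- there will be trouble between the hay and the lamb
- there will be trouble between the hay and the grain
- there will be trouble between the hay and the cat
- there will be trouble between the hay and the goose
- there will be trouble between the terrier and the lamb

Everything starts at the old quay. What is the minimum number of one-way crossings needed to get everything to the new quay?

13

Counting alone: the drover can take at most 2 across per trip to the new quay, so moving all 8 needs at least 4 loaded trips out, with a return between consecutive ones — at least 7 crossings.
The safety rule pushes this higher. Following every safe sequence of crossings, the most of the 8 that can be at the new quay as the barge arrives there on crossings 7, 9, 11 is 5, 6, 7 respectively — never all 8.
So no plan with fewer than 13 crossings exists, and this one achieves 13:
1. Drover goes to the new quay with the hay and the lamb.  [the old quay: the cat, the cheese, the goose, the grain, the terrier, the wolf | the new quay: the hay, the lamb]
2. Drover goes back to the old quay with the lamb.  [the old quay: the cat, the cheese, the goose, the grain, the lamb, the terrier, the wolf | the new quay: the hay]
3. Drover goes to the new quay with the goose and the lamb.  [the old quay: the cat, the cheese, the grain, the terrier, the wolf | the new quay: the goose, the hay, the lamb]
4. Drover goes back to the old quay with the hay.  [the old quay: the cat, the cheese, the grain, the hay, the terrier, the wolf | the new quay: the goose, the lamb]
5. Drover goes to the new quay with the grain and the hay.  [the old quay: the cat, the cheese, the terrier, the wolf | the new quay: the goose, the grain, the hay, the lamb]
6. Drover goes back to the old quay with the hay.  [the old quay: the cat, the cheese, the hay, the terrier, the wolf | the new quay: the goose, the grain, the lamb]
7. Drover goes to the new quay with the cat and the hay.  [the old quay: the cheese, the terrier, the wolf | the new quay: the cat, the goose, the grain, the hay, the lamb]
8. Drover goes back to the old quay with the hay.  [the old quay: the cheese, the hay, the terrier, the wolf | the new quay: the cat, the goose, the grain, the lamb]
9. Drover goes to the new quay with the hay and the wolf.  [the old quay: the cheese, the terrier | the new quay: the cat, the goose, the grain, the hay, the lamb, the wolf]
10. Drover goes back to the old quay with the hay.  [the old quay: the cheese, the hay, the terrier | the new quay: the cat, the goose, the grain, the lamb, the wolf]
11. Drover goes to the new quay with the cheese and the hay.  [the old quay: the terrier | the new quay: the cat, the cheese, the goose, the grain, the hay, the lamb, the wolf]
12. Drover goes back to the old quay with the hay.  [the old quay: the hay, the terrier | the new quay: the cat, the cheese, the goose, the grain, the lamb, the wolf]
13. Drover goes to the new quay with the hay and the terrier.  [the old quay: — | the new quay: the cat, the cheese, the goose, the grain, the hay, the lamb, the terrier, the wolf]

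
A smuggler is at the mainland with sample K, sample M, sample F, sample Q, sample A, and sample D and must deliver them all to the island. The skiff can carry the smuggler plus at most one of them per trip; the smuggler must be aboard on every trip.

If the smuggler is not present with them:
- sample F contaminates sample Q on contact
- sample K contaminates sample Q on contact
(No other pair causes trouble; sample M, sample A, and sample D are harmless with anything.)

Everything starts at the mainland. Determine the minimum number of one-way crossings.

13

Counting alone: the smuggler can take at most 1 across per trip to the island, so moving all 6 needs at least 6 loaded trips out, with a return between consecutive ones — at least 11 crossings.
The safety rule pushes this higher. Following every safe sequence of crossings, the most of the 6 that can be at the island as the skiff arrives there on crossing 11 is 5 — never all 6.
So no plan with fewer than 13 crossings exists, and this one achieves 13:
1. Smuggler goes to the island with sample Q.
2. Smuggler goes back to the mainland alone.
3. Smuggler goes to the island with sample K.
4. Smuggler goes back to the mainland with sample Q.
5. Smuggler goes to the island with sample F.
6. Smuggler goes back to the mainland alone.
7. Smuggler goes to the island with sample M.
8. Smuggler goes back to the mainland alone.
9. Smuggler goes to the island with sample A.
10. Smuggler goes back to the mainland alone.
11. Smuggler goes to the island with sample D.
12. Smuggler goes back to the mainland alone.
13. Smuggler goes to the island with sample Q.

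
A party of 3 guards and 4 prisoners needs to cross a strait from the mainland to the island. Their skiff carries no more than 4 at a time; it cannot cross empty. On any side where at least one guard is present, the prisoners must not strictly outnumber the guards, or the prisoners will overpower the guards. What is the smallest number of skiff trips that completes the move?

The prisoners already outnumber the guards at the mainland before anyone moves, so the starting position itself is disallowed.

impossible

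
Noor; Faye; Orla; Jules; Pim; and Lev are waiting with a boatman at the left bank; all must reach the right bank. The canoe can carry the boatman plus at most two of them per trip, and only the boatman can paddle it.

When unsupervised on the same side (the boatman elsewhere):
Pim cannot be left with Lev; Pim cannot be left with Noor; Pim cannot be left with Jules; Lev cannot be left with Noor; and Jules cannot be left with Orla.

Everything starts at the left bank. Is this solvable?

No

Whatever the first load, the items left behind include a forbidden pair without the boatman. No opening move is safe, so no plan exists.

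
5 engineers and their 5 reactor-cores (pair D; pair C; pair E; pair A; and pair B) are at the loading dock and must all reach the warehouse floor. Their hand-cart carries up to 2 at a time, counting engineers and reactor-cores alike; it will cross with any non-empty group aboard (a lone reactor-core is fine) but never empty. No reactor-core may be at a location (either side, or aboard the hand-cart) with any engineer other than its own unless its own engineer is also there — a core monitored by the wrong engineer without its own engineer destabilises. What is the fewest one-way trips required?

impossible

Following every safe sequence of crossings from the start, the most of the 10 that can be at the warehouse floor as the hand-cart arrives there on crossings 1, 3, 5, 7 is 2, 3, 4, 5 respectively; the best ever achieved is 5 of 10.
From crossing 9 on, no configuration arises that was not already reachable earlier: only 82 distinct safe configurations (who is on which side, and where the hand-cart is) can ever be reached, none of them has everyone across, and every continuation just revisits them. So no valid plan exists.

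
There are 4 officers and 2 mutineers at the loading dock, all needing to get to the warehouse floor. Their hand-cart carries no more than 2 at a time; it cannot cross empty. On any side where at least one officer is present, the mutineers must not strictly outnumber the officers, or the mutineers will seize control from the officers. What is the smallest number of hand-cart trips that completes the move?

Counting alone: each trip to the warehouse floor takes at most 2 across and each return brings at least 1 back, so after t trips out (and t−1 returns) at most 2t − (t−1) of the 6 are across; that first reaches 6 at t = 5, so at least 9 crossings are needed.
The plan below uses exactly 9 crossings, so it is optimal:
1. 2 mutineers → the warehouse floor.  (the loading dock: 4O 0M; the warehouse floor: 0O 2M)
2. 1 mutineer ← the loading dock.  (the loading dock: 4O 1M; the warehouse floor: 0O 1M)
3. 2 officers → the warehouse floor.  (the loading dock: 2O 1M; the warehouse floor: 2O 1M)
4. 1 mutineer ← the loading dock.  (the loading dock: 2O 2M; the warehouse floor: 2O 0M)
5. 2 mutineers → the warehouse floor.  (the loading dock: 2O 0M; the warehouse floor: 2O 2M)
6. 1 mutineer ← the loading dock.  (the loading dock: 2O 1M; the warehouse floor: 2O 1M)
7. 1 officer and 1 mutineer → the warehouse floor.  (the loading dock: 1O 0M; the warehouse floor: 3O 2M)
8. 1 mutineer ← the loading dock.  (the loading dock: 1O 1M; the warehouse floor: 3O 1M)
9. 1 officer and 1 mutineer → the warehouse floor.  (the loading dock: 0O 0M; the warehouse floor: 4O 2M)

9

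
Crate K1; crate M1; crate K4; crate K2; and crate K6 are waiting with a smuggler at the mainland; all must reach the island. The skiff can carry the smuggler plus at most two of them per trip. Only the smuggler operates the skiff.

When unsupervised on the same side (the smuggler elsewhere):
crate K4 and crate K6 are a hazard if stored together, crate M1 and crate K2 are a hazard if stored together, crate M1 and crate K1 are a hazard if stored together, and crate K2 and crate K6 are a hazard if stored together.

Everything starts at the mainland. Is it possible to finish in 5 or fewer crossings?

Counting alone: the smuggler can take at most 2 across per trip to the island, so moving all 5 needs at least 3 loaded trips out, with a return between consecutive ones — at least 5 crossings.
The safety rule pushes this higher. Following every safe sequence of crossings, the most of the 5 that can be at the island as the skiff arrives there on crossing 5 is 4 — never all 5.
So the move cannot be finished within 5 crossings. (The shortest complete plan takes 7:)
1. Smuggler goes to the island with crate K6 and crate M1.
2. Smuggler goes back to the mainland alone.
3. Smuggler goes to the island with crate K1.
4. Smuggler goes back to the mainland with crate M1.
5. Smuggler goes to the island with crate K2 and crate K4.
6. Smuggler goes back to the mainland with crate K6.
7. Smuggler goes to the island with crate K6 and crate M1.

No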